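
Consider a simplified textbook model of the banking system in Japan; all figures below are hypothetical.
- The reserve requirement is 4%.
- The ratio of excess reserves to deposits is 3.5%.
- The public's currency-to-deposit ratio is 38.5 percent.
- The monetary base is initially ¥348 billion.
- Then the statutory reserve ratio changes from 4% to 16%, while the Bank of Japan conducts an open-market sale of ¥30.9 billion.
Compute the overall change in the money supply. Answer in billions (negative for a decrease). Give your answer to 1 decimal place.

-290.6 billion

Before: m₁ = (1 + 0.385) / (0.04 + 0.035 + 0.385) ≈ 3.01087, MB₁ = 348, so M₁ = 3.01087 × 348 ≈ 1047.7828 billion.
After: m₂ = (1 + 0.385) / (0.16 + 0.035 + 0.385) ≈ 2.38793, MB₂ = 348 − 30.9 = 317.1, so M₂ = 2.38793 × 317.1 ≈ 757.2126 billion.
ΔM = M₂ − M₁ = 757.2126 − 1047.7828 = -290.5702 billion.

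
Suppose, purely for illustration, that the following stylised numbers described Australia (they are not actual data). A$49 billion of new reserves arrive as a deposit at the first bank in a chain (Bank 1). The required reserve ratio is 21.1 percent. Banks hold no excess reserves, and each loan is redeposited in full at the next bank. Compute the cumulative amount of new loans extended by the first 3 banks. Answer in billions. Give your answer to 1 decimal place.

Bank i lends (1 − rr)^i of the original deposit: Bank 1 lends 49·0.7890 = 38.6610, Bank 2 lends 49·0.7890² ≈ 30.5035, and so on.
Summing a geometric series: total = 49·[0.7890·(1 − 0.7890^3) / (1 − 0.7890)] ≈ 93.2318 billion.

A$93.2 billion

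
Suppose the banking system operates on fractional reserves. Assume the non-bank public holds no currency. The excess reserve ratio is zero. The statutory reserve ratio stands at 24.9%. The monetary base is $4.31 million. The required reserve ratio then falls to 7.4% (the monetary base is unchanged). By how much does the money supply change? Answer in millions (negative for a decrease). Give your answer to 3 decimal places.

$40.934 million

Initially m₁ = 1 / (0.249) ≈ 4.01606, so M₁ = 4.01606 × 4.31 ≈ 17.3092 million.
After the change m₂ = 1 / (0.074) ≈ 13.51351, so M₂ = 13.51351 × 4.31 ≈ 58.2432 million.
ΔM = M₂ − M₁ = 58.2432 − 17.3092 = 40.934 million.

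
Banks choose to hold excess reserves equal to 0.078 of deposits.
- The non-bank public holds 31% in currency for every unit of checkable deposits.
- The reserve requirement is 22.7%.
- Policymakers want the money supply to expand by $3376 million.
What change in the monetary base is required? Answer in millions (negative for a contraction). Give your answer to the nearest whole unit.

$1585 million

The money multiplier is m = (1 + c) / (rr + e + c) = (1 + 0.31) / (0.227 + 0.078 + 0.31) ≈ 2.13008.
ΔMB = ΔM / m = (+3376) / 2.13008 ≈ 1584.917 million.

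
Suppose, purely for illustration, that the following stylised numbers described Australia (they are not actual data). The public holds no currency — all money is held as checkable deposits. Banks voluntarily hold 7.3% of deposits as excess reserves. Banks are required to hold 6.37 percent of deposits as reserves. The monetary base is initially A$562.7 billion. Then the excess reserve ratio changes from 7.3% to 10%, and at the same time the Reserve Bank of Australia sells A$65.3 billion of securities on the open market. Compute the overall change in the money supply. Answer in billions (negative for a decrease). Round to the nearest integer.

Before: m₁ = 1 / (0.0637 + 0.073) ≈ 7.3153, MB₁ = 562.7, so M₁ = 7.3153 × 562.7 ≈ 4116.3193 billion.
After: m₂ = 1 / (0.0637 + 0.1) ≈ 6.1087, MB₂ = 562.7 − 65.3 = 497.4, so M₂ = 6.1087 × 497.4 ≈ 3038.4674 billion.
ΔM = M₂ − M₁ = 3038.4674 − 4116.3193 = -1077.8519 billion.

-1078 billion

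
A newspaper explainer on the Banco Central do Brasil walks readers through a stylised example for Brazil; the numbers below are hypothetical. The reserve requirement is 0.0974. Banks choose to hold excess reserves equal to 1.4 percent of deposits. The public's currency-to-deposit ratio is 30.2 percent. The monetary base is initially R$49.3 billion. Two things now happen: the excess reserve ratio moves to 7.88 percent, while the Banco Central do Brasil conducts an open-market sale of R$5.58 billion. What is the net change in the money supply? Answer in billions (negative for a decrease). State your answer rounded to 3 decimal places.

Before: m₁ = (1 + 0.302) / (0.0974 + 0.014 + 0.302) ≈ 3.149492, MB₁ = 49.3, so M₁ = 3.149492 × 49.3 ≈ 155.27 billion.
After: m₂ = (1 + 0.302) / (0.0974 + 0.0788 + 0.302) ≈ 2.722710, MB₂ = 49.3 − 5.58 = 43.72, so M₂ = 2.722710 × 43.72 ≈ 119.0369 billion.
ΔM = M₂ − M₁ = 119.0369 − 155.27 = -36.2331 billion.

-36.233 billion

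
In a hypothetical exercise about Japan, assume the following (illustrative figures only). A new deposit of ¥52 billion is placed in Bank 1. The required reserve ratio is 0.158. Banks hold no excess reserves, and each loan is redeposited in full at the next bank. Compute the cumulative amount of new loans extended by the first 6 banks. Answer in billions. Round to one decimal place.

¥178.4 billion

Bank i lends (1 − rr)^i of the original deposit: Bank 1 lends 52·0.8420 = 43.7840, Bank 2 lends 52·0.8420² ≈ 36.8661, and so on.
Summing a geometric series: total = 52·[0.8420·(1 − 0.8420^6) / (1 − 0.8420)] ≈ 178.3653 billion.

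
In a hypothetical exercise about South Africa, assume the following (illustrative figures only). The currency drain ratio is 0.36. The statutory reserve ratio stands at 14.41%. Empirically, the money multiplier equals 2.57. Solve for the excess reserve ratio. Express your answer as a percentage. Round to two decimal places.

2.51%

Using m = 2.57. Since m = (1 + c)/(c + rr + e), the denominator satisfies c + rr + e = (1 + c)/m = (1 + 0.36) / 2.57 ≈ 0.529183.
With c = 0.36 and rr = 0.1441, the excess reserve ratio is 0.529183 − 0.36 − 0.1441 = 0.025083.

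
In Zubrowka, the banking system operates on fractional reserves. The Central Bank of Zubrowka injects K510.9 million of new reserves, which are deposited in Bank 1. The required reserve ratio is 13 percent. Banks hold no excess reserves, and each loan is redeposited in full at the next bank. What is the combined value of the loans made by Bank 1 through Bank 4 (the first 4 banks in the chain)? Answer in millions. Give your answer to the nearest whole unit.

Bank i lends (1 − rr)^i of the original deposit: Bank 1 lends 510.9·0.8700 = 444.4830, Bank 2 lends 510.9·0.8700² ≈ 386.7002, and so on.
Summing a geometric series: total = 510.9·[0.8700·(1 − 0.8700^4) / (1 − 0.8700)] ≈ 1460.3058 million.

K1460 million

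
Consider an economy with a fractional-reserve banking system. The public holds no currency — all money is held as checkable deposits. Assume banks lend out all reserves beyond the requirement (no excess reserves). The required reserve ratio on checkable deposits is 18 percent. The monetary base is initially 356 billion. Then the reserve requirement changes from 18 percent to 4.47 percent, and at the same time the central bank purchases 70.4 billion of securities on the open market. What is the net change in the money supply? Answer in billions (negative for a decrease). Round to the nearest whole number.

7561 billion

Before: m₁ = 1 / (0.18) ≈ 5.5556, MB₁ = 356, so M₁ = 5.5556 × 356 = 1977.7936 billion.
After: m₂ = 1 / (0.0447) ≈ 22.3714, MB₂ = 356 + 70.4 = 426.4, so M₂ = 22.3714 × 426.4 ≈ 9539.165 billion.
ΔM = M₂ − M₁ = 9539.165 − 1977.7936 = 7561.3714 billion.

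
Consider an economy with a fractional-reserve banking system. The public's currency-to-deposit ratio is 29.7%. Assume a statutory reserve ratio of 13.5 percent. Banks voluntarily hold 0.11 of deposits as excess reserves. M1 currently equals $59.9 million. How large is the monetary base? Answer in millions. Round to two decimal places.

The money multiplier is m = (1 + c) / (rr + e + c) = (1 + 0.297) / (0.135 + 0.11 + 0.297) ≈ 2.39299.
MB = M / m = 59.9 / 2.39299 ≈ 25.0314 million.

$25.03 million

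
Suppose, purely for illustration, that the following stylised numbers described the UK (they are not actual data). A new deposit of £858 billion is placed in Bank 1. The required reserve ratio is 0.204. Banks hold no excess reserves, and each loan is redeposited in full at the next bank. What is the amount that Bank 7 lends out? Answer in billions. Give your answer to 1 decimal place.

Each bank lends a fraction (1 − rr) = 0.7960 of the deposit it receives, so Bank 7 receives 858·0.7960^6 and lends 858·0.7960^7 ≈ 173.7316 billion.

£173.7 billion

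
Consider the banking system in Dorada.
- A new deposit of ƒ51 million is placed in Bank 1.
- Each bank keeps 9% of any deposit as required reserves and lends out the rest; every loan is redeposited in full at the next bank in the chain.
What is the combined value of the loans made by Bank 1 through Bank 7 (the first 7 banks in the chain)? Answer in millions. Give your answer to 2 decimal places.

Bank i lends (1 − rr)^i of the original deposit: Bank 1 lends 51·0.9100 = 46.4100, Bank 2 lends 51·0.9100² = 42.2331, and so on.
Summing a geometric series: total = 51·[0.9100·(1 − 0.9100^7) / (1 − 0.9100)] ≈ 249.1902 million.

ƒ249.19 million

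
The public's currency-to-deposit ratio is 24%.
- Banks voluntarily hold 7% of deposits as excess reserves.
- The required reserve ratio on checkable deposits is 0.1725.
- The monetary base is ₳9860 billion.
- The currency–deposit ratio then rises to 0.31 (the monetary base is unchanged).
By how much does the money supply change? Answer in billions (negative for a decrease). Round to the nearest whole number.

Initially m₁ = (1 + 0.24) / (0.1725 + 0.07 + 0.24) ≈ 2.56995, so M₁ = 2.56995 × 9860 = 25339.707 billion.
After the change m₂ = (1 + 0.31) / (0.1725 + 0.07 + 0.31) ≈ 2.37104, so M₂ = 2.37104 × 9860 = 23378.4544 billion.
ΔM = M₂ − M₁ = 23378.4544 − 25339.707 = -1961.2526 billion.

-1961 billion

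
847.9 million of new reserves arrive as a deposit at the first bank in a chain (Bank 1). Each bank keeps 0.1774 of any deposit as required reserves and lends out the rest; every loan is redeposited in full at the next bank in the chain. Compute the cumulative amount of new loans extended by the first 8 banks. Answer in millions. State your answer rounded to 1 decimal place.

3107.4 million

Bank i lends (1 − rr)^i of the original deposit: Bank 1 lends 847.9·0.8226 ≈ 697.4825, Bank 2 lends 847.9·0.8226² ≈ 573.7491, and so on.
Summing a geometric series: total = 847.9·[0.8226·(1 − 0.8226^8) / (1 − 0.8226)] ≈ 3107.3864 million.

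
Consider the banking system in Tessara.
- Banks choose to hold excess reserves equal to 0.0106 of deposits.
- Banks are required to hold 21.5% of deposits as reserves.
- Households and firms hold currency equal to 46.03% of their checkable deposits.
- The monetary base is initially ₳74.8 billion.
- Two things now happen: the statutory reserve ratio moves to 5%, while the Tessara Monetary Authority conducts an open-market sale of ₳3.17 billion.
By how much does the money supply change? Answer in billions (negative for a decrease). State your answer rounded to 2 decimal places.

Before: m₁ = (1 + 0.4603) / (0.215 + 0.0106 + 0.4603) ≈ 2.12903, MB₁ = 74.8, so M₁ = 2.12903 × 74.8 ≈ 159.2514 billion.
After: m₂ = (1 + 0.4603) / (0.05 + 0.0106 + 0.4603) ≈ 2.80342, MB₂ = 74.8 − 3.17 = 71.63, so M₂ = 2.80342 × 71.63 ≈ 200.809 billion.
ΔM = M₂ − M₁ = 200.809 − 159.2514 = 41.5576 billion.

₳41.56 billion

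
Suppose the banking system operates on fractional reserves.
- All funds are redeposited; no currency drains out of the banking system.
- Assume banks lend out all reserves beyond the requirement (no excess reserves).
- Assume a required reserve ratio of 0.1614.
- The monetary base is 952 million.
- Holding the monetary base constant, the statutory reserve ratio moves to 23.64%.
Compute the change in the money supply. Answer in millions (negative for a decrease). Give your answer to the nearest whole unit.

Initially m₁ = 1 / (0.1614) ≈ 6.1958, so M₁ = 6.1958 × 952 = 5898.4016 million.
After the change m₂ = 1 / (0.2364) ≈ 4.2301, so M₂ = 4.2301 × 952 = 4027.0552 million.
ΔM = M₂ − M₁ = 4027.0552 − 5898.4016 = -1871.3464 million.

-1871 million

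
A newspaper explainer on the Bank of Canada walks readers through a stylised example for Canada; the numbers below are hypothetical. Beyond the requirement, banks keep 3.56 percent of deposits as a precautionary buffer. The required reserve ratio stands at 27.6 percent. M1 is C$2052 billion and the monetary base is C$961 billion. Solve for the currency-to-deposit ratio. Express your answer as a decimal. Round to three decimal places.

Using m = M/MB = 2052/961 ≈ 2.135276. From m = (1 + c)/(c + rr + e), rearranging gives 1 + c = m·(c + rr + e), so c·(1 − m) = m·(rr + e) − 1.
Hence c = [m·(rr + e) − 1]/(1 − m) = [2.135276 × (0.276 + 0.0356) − 1] / (1 − 2.135276) ≈ 0.294772.

0.295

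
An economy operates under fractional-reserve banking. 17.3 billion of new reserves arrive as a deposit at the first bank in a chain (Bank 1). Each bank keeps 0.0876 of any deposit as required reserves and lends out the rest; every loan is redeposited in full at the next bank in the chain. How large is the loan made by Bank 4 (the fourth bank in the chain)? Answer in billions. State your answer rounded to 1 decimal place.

Each bank lends a fraction (1 − rr) = 0.9124 of the deposit it receives, so Bank 4 receives 17.3·0.9124^3 and lends 17.3·0.9124^4 ≈ 11.9891 billion.

12.0 billion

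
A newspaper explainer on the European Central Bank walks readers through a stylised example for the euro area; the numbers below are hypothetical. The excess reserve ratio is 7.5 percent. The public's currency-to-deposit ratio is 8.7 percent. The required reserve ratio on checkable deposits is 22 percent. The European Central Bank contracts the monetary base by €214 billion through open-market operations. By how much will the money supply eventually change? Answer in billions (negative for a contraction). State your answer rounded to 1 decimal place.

-608.9 billion

The money multiplier is m = (1 + c) / (rr + e + c) = (1 + 0.087) / (0.22 + 0.075 + 0.087) ≈ 2.84555.
The sale removes 214 billion of base, so ΔM = m × ΔMB = 2.84555 × (−214) = -608.9477 billion.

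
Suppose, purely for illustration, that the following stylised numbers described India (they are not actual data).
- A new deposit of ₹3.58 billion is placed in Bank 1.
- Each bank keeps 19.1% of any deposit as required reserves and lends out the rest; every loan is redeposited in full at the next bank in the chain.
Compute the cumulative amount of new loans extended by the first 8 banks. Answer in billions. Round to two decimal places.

Bank i lends (1 − rr)^i of the original deposit: Bank 1 lends 3.58·0.8090 ≈ 2.8962, Bank 2 lends 3.58·0.8090² ≈ 2.3430, and so on.
Summing a geometric series: total = 3.58·[0.8090·(1 − 0.8090^8) / (1 − 0.8090)] ≈ 12.3813 billion.

₹12.38 billion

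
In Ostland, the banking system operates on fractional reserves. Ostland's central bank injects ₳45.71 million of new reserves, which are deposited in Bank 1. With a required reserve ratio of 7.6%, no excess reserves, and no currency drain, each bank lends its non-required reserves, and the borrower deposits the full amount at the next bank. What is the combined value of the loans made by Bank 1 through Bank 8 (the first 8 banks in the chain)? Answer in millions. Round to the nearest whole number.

Bank i lends (1 − rr)^i of the original deposit: Bank 1 lends 45.71·0.9240 ≈ 42.2360, Bank 2 lends 45.71·0.9240² ≈ 39.0261, and so on.
Summing a geometric series: total = 45.71·[0.9240·(1 − 0.9240^8) / (1 − 0.9240)] ≈ 260.4497 million.

₳260 million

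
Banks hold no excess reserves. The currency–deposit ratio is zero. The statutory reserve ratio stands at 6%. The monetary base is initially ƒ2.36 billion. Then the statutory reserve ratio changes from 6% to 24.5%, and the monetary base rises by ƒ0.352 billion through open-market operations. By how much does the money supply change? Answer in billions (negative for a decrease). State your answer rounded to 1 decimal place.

-28.3 billion

Before: m₁ = 1 / (0.06) ≈ 16.6667, MB₁ = 2.36, so M₁ = 16.6667 × 2.36 ≈ 39.3334 billion.
After: m₂ = 1 / (0.245) ≈ 4.0816, MB₂ = 2.36 + 0.352 = 2.712, so M₂ = 4.0816 × 2.712 ≈ 11.0693 billion.
ΔM = M₂ − M₁ = 11.0693 − 39.3334 = -28.2641 billion.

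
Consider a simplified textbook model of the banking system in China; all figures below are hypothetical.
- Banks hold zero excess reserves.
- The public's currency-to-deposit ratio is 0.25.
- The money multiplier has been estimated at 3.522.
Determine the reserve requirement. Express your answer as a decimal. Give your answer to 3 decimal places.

Using m = 3.522. Since m = (1 + c)/(c + rr + e), the denominator satisfies c + rr + e = (1 + c)/m = (1 + 0.25) / 3.522 ≈ 0.354912.
With c = 0.25 and e = 0, the reserve requirement is 0.354912 − 0.25 − 0 = 0.104912.

0.105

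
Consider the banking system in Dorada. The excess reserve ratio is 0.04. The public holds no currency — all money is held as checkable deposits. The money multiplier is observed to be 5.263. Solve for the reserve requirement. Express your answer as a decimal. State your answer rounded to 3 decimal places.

0.150

Using m = 5.263. Since m = (1 + c)/(c + rr + e), the denominator satisfies c + rr + e = (1 + c)/m = (1 + 0) / 5.263 ≈ 0.190006.
With c = 0 and e = 0.04, the reserve requirement is 0.190006 − 0 − 0.04 = 0.150006.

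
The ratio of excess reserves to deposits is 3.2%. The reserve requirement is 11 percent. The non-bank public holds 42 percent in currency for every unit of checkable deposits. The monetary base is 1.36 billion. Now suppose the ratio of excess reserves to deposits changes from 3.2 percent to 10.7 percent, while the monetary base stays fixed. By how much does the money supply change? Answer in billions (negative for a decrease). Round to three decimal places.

-0.405 billion

Initially m₁ = (1 + 0.42) / (0.11 + 0.032 + 0.42) ≈ 2.52669, so M₁ = 2.52669 × 1.36 ≈ 3.4363 billion.
After the change m₂ = (1 + 0.42) / (0.11 + 0.107 + 0.42) ≈ 2.22920, so M₂ = 2.22920 × 1.36 ≈ 3.0317 billion.
ΔM = M₂ − M₁ = 3.0317 − 3.4363 = -0.4046 billion.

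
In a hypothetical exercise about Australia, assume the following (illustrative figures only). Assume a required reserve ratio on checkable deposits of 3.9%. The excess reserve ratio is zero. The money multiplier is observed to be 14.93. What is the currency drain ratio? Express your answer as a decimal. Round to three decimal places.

Using m = 14.93. From m = (1 + c)/(c + rr + e), rearranging gives 1 + c = m·(c + rr + e), so c·(1 − m) = m·(rr + e) − 1.
Hence c = [m·(rr + e) − 1]/(1 − m) = [14.93 × (0.039 + 0) − 1] / (1 − 14.93) ≈ 0.029988.

0.030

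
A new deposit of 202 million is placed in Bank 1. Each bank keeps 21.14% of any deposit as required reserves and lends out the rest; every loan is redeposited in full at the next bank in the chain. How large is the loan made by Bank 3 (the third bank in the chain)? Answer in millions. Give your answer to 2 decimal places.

Each bank lends a fraction (1 − rr) = 0.7886 of the deposit it receives, so Bank 3 receives 202·0.7886^2 and lends 202·0.7886^3 ≈ 99.0653 million.

99.07 million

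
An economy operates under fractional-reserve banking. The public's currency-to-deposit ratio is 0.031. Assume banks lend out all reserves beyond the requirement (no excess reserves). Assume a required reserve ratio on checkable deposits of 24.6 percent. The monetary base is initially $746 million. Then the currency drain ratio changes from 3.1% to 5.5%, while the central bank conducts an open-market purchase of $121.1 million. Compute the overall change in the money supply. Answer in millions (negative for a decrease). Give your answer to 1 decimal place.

$262.5 million

Before: m₁ = (1 + 0.031) / (0.246 + 0.031) ≈ 3.72202, MB₁ = 746, so M₁ = 3.72202 × 746 ≈ 2776.6269 million.
After: m₂ = (1 + 0.055) / (0.246 + 0.055) ≈ 3.50498, MB₂ = 746 + 121.1 = 867.1, so M₂ = 3.50498 × 867.1 ≈ 3039.1682 million.
ΔM = M₂ − M₁ = 3039.1682 − 2776.6269 = 262.5413 million.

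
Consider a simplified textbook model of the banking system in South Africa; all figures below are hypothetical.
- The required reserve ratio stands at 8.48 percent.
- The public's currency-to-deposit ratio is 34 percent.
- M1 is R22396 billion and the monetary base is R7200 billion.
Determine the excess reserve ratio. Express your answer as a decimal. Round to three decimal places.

Using m = M/MB = 22396/7200 ≈ 3.110556. Since m = (1 + c)/(c + rr + e), the denominator satisfies c + rr + e = (1 + c)/m = (1 + 0.34) / 3.110556 ≈ 0.430791.
With c = 0.34 and rr = 0.0848, the excess reserve ratio is 0.430791 − 0.34 − 0.0848 = 0.005991.

0.006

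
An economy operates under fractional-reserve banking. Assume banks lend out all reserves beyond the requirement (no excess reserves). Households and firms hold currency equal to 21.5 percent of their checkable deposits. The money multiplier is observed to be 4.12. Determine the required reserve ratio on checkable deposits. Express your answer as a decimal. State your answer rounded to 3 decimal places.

0.080

Using m = 4.12. Since m = (1 + c)/(c + rr + e), the denominator satisfies c + rr + e = (1 + c)/m = (1 + 0.215) / 4.12 ≈ 0.294903.
With c = 0.215 and e = 0, the required reserve ratio on checkable deposits is 0.294903 − 0.215 − 0 = 0.079903.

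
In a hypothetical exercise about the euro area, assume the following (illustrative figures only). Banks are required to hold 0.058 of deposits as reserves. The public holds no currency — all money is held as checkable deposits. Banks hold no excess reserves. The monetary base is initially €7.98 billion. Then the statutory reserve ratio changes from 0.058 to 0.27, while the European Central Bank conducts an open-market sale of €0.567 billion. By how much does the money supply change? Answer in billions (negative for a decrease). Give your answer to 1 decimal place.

-110.1 billion

Before: m₁ = 1 / (0.058) ≈ 17.2414, MB₁ = 7.98, so M₁ = 17.2414 × 7.98 ≈ 137.5864 billion.
After: m₂ = 1 / (0.27) ≈ 3.7037, MB₂ = 7.98 − 0.567 = 7.413, so M₂ = 3.7037 × 7.413 ≈ 27.4555 billion.
ΔM = M₂ − M₁ = 27.4555 − 137.5864 = -110.1309 billion.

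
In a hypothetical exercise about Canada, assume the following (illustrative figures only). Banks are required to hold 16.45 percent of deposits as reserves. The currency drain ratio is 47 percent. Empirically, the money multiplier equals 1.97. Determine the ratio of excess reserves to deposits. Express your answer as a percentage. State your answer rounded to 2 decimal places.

Using m = 1.97. Since m = (1 + c)/(c + rr + e), the denominator satisfies c + rr + e = (1 + c)/m = (1 + 0.47) / 1.97 ≈ 0.746193.
With c = 0.47 and rr = 0.1645, the ratio of excess reserves to deposits is 0.746193 − 0.47 − 0.1645 = 0.111693.

11.17%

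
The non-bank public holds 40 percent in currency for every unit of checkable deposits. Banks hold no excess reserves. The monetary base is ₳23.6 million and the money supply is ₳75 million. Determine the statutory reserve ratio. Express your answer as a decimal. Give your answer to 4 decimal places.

0.0405

Using m = M/MB = 75/23.6 ≈ 3.177966. Since m = (1 + c)/(c + rr + e), the denominator satisfies c + rr + e = (1 + c)/m = (1 + 0.4) / 3.177966 ≈ 0.440533.
With c = 0.4 and e = 0, the statutory reserve ratio is 0.440533 − 0.4 − 0 = 0.040533.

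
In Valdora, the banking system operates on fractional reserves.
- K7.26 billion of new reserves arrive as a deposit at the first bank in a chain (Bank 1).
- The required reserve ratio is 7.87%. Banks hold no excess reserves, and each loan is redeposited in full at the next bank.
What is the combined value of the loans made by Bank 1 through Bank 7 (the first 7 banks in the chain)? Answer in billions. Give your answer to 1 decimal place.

Bank i lends (1 − rr)^i of the original deposit: Bank 1 lends 7.26·0.9213 ≈ 6.6886, Bank 2 lends 7.26·0.9213² ≈ 6.1622, and so on.
Summing a geometric series: total = 7.26·[0.9213·(1 − 0.9213^7) / (1 − 0.9213)] ≈ 37.1072 billion.

K37.1 billion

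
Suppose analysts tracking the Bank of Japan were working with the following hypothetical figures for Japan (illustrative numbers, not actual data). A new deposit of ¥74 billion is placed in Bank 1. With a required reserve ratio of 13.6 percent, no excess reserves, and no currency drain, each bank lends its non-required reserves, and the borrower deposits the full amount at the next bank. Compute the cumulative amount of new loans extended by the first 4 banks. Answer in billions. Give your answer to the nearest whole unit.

¥208 billion

Bank i lends (1 − rr)^i of the original deposit: Bank 1 lends 74·0.8640 = 63.9360, Bank 2 lends 74·0.8640² ≈ 55.2407, and so on.
Summing a geometric series: total = 74·[0.8640·(1 − 0.8640^4) / (1 − 0.8640)] ≈ 208.1416 billion.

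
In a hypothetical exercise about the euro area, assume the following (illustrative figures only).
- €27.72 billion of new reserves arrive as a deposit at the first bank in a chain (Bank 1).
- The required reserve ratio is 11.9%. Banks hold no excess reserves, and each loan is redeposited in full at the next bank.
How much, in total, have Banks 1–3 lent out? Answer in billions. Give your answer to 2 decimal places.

Bank i lends (1 − rr)^i of the original deposit: Bank 1 lends 27.72·0.8810 ≈ 24.4213, Bank 2 lends 27.72·0.8810² ≈ 21.5152, and so on.
Summing a geometric series: total = 27.72·[0.8810·(1 − 0.8810^3) / (1 − 0.8810)] ≈ 64.8914 billion.

€64.89 billion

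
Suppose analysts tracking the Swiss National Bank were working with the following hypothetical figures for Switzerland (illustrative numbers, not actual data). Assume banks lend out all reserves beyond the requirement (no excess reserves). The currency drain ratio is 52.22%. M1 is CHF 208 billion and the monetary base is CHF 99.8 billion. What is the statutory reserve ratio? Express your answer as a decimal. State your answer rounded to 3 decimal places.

Using m = M/MB = 208/99.8 ≈ 2.084168. Since m = (1 + c)/(c + rr + e), the denominator satisfies c + rr + e = (1 + c)/m = (1 + 0.5222) / 2.084168 ≈ 0.730363.
With c = 0.5222 and e = 0, the statutory reserve ratio is 0.730363 − 0.5222 − 0 = 0.208163.

0.208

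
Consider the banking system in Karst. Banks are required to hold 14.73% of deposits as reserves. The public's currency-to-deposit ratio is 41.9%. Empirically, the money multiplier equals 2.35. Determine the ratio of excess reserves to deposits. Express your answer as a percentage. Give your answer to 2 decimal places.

3.75%

Using m = 2.35. Since m = (1 + c)/(c + rr + e), the denominator satisfies c + rr + e = (1 + c)/m = (1 + 0.419) / 2.35 ≈ 0.603830.
With c = 0.419 and rr = 0.1473, the ratio of excess reserves to deposits is 0.603830 − 0.419 − 0.1473 = 0.03753.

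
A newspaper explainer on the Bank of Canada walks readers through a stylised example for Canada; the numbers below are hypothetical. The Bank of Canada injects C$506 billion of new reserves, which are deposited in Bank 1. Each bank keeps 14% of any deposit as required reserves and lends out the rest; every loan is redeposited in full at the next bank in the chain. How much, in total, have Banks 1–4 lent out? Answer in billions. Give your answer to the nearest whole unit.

C$1408 billion

Bank i lends (1 − rr)^i of the original deposit: Bank 1 lends 506·0.8600 = 435.1600, Bank 2 lends 506·0.8600² = 374.2376, and so on.
Summing a geometric series: total = 506·[0.8600·(1 − 0.8600^4) / (1 − 0.8600)] ≈ 1408.0281 billion.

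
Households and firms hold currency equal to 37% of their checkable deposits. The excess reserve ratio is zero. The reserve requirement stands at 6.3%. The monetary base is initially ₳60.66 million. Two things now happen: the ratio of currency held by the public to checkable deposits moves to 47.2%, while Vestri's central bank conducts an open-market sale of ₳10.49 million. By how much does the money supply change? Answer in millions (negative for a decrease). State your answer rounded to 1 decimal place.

Before: m₁ = (1 + 0.37) / (0.063 + 0.37) ≈ 3.1640, MB₁ = 60.66, so M₁ = 3.1640 × 60.66 ≈ 191.9282 million.
After: m₂ = (1 + 0.472) / (0.063 + 0.472) ≈ 2.7514, MB₂ = 60.66 − 10.49 = 50.17, so M₂ = 2.7514 × 50.17 ≈ 138.0377 million.
ΔM = M₂ − M₁ = 138.0377 − 191.9282 = -53.8905 million.

-53.9 million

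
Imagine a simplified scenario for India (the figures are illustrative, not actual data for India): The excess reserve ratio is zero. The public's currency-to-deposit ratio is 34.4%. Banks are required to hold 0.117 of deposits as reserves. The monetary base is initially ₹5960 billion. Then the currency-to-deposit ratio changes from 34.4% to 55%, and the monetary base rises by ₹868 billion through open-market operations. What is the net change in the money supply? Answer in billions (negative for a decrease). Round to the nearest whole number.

-1509 billion

Before: m₁ = (1 + 0.344) / (0.117 + 0.344) ≈ 2.91540, MB₁ = 5960, so M₁ = 2.91540 × 5960 = 17375.784 billion.
After: m₂ = (1 + 0.55) / (0.117 + 0.55) ≈ 2.32384, MB₂ = 5960 + 868 = 6828, so M₂ = 2.32384 × 6828 ≈ 15867.1795 billion.
ΔM = M₂ − M₁ = 15867.1795 − 17375.784 = -1508.6045 billion.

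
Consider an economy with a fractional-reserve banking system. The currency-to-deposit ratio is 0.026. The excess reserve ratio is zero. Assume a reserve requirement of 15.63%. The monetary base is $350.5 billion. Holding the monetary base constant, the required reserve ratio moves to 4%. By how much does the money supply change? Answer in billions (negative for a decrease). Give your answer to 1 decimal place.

$3476.0 billion

Initially m₁ = (1 + 0.026) / (0.1563 + 0.026) ≈ 5.62809, so M₁ = 5.62809 × 350.5 ≈ 1972.6455 billion.
After the change m₂ = (1 + 0.026) / (0.04 + 0.026) ≈ 15.54545, so M₂ = 15.54545 × 350.5 ≈ 5448.6802 billion.
ΔM = M₂ − M₁ = 5448.6802 − 1972.6455 = 3476.0347 billion.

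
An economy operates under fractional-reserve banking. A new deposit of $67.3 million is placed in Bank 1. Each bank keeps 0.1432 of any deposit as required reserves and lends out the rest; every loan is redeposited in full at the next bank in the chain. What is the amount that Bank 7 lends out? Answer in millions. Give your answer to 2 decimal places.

$22.81 million

Each bank lends a fraction (1 − rr) = 0.8568 of the deposit it receives, so Bank 7 receives 67.3·0.8568^6 and lends 67.3·0.8568^7 ≈ 22.8124 million.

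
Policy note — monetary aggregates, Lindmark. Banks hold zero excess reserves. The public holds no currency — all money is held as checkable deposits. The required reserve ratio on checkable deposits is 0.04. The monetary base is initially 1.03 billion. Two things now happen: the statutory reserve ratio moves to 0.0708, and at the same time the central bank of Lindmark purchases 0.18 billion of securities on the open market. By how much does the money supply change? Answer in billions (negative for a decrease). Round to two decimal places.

Before: m₁ = 1 / (0.04) = 25, MB₁ = 1.03, so M₁ = 25 × 1.03 = 25.75 billion.
After: m₂ = 1 / (0.0708) ≈ 14.1243, MB₂ = 1.03 + 0.18 = 1.21, so M₂ = 14.1243 × 1.21 ≈ 17.0904 billion.
ΔM = M₂ − M₁ = 17.0904 − 25.75 = -8.6596 billion.

-8.66 billion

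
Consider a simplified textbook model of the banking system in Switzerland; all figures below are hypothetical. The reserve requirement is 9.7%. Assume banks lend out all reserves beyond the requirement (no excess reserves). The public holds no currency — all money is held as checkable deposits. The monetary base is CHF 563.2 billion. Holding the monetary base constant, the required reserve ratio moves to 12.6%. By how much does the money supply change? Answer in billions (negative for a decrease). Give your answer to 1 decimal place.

-1336.3 billion

Initially m₁ = 1 / (0.097) ≈ 10.30928, so M₁ = 10.30928 × 563.2 ≈ 5806.1865 billion.
After the change m₂ = 1 / (0.126) ≈ 7.93651, so M₂ = 7.93651 × 563.2 ≈ 4469.8424 billion.
ΔM = M₂ − M₁ = 4469.8424 − 5806.1865 = -1336.3441 billion.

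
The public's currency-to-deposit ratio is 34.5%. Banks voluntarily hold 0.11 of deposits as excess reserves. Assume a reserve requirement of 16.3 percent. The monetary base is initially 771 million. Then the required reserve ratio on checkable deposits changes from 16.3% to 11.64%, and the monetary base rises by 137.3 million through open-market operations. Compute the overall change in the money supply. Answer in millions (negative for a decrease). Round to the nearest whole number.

Before: m₁ = (1 + 0.345) / (0.163 + 0.11 + 0.345) ≈ 2.1764, MB₁ = 771, so M₁ = 2.1764 × 771 = 1678.0044 million.
After: m₂ = (1 + 0.345) / (0.1164 + 0.11 + 0.345) ≈ 2.3539, MB₂ = 771 + 137.3 = 908.3, so M₂ = 2.3539 × 908.3 ≈ 2138.0474 million.
ΔM = M₂ − M₁ = 2138.0474 − 1678.0044 = 460.043 million.

460 million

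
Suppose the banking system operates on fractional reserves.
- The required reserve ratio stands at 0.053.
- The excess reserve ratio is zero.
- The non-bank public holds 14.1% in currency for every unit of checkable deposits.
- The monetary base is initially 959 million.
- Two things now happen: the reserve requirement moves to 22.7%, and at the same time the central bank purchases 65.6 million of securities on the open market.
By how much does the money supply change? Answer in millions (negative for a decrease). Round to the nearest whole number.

-2463 million

Before: m₁ = (1 + 0.141) / (0.053 + 0.141) ≈ 5.88144, MB₁ = 959, so M₁ = 5.88144 × 959 ≈ 5640.301 million.
After: m₂ = (1 + 0.141) / (0.227 + 0.141) ≈ 3.10054, MB₂ = 959 + 65.6 = 1024.6, so M₂ = 3.10054 × 1024.6 ≈ 3176.8133 million.
ΔM = M₂ − M₁ = 3176.8133 − 5640.301 = -2463.4877 million.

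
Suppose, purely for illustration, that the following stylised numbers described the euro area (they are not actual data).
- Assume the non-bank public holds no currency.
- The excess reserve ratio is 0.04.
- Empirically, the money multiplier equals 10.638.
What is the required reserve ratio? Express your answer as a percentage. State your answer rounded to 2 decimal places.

Using m = 10.638. Since m = (1 + c)/(c + rr + e), the denominator satisfies c + rr + e = (1 + c)/m = (1 + 0) / 10.638 ≈ 0.094003.
With c = 0 and e = 0.04, the required reserve ratio is 0.094003 − 0 − 0.04 = 0.054003.

5.40%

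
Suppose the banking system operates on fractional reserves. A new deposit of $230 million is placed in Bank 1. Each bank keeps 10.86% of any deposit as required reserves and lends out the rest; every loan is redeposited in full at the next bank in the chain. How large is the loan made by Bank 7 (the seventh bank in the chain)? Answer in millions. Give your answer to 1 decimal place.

Each bank lends a fraction (1 − rr) = 0.8914 of the deposit it receives, so Bank 7 receives 230·0.8914^6 and lends 230·0.8914^7 ≈ 102.8576 million.

$102.9 million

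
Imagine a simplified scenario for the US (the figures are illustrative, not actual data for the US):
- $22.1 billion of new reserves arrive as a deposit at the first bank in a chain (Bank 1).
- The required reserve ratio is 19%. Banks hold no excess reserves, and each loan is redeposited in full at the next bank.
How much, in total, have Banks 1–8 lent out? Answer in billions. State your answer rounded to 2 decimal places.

Bank i lends (1 − rr)^i of the original deposit: Bank 1 lends 22.1·0.8100 = 17.9010, Bank 2 lends 22.1·0.8100² ≈ 14.4998, and so on.
Summing a geometric series: total = 22.1·[0.8100·(1 − 0.8100^8) / (1 − 0.8100)] ≈ 76.7574 billion.

$76.76 billion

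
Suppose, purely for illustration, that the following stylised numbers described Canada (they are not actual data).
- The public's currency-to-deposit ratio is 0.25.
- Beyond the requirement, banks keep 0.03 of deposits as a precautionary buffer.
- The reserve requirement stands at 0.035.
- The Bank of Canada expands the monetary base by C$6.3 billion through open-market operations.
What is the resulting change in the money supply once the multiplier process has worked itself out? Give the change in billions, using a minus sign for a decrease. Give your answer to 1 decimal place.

C$25.0 billion

The money multiplier is m = (1 + c) / (rr + e + c) = (1 + 0.25) / (0.035 + 0.03 + 0.25) ≈ 3.9683.
The purchase adds 6.3 billion of base, so ΔM = m × ΔMB = 3.9683 × (+6.3) ≈ 25.0003 billion.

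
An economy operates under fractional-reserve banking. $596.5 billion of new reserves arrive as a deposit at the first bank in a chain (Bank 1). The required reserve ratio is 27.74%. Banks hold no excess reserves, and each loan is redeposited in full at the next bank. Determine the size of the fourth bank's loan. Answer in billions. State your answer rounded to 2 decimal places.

$162.63 billion

Each bank lends a fraction (1 − rr) = 0.7226 of the deposit it receives, so Bank 4 receives 596.5·0.7226^3 and lends 596.5·0.7226^4 ≈ 162.6306 billion.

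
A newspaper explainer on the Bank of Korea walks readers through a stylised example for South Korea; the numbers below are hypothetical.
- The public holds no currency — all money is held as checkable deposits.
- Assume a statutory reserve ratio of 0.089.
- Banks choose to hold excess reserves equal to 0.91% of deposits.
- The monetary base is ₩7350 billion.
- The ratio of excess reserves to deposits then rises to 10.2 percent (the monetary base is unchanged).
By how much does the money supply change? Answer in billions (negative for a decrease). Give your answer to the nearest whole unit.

-36442 billion

Initially m₁ = 1 / (0.089 + 0.0091) ≈ 10.19368, so M₁ = 10.19368 × 7350 = 74923.548 billion.
After the change m₂ = 1 / (0.089 + 0.102) ≈ 5.23560, so M₂ = 5.23560 × 7350 = 38481.66 billion.
ΔM = M₂ − M₁ = 38481.66 − 74923.548 = -36441.888 billion.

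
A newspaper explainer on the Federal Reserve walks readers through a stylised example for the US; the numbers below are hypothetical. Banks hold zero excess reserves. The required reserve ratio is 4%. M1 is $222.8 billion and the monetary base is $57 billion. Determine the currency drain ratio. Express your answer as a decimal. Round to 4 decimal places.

Using m = M/MB = 222.8/57 ≈ 3.908772. From m = (1 + c)/(c + rr + e), rearranging gives 1 + c = m·(c + rr + e), so c·(1 − m) = m·(rr + e) − 1.
Hence c = [m·(rr + e) − 1]/(1 − m) = [3.908772 × (0.04 + 0) − 1] / (1 − 3.908772) ≈ 0.290036.

0.2900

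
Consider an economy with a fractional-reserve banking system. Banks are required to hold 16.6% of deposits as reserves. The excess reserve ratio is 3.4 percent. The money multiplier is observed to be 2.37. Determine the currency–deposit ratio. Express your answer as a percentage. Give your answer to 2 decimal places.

Using m = 2.37. From m = (1 + c)/(c + rr + e), rearranging gives 1 + c = m·(c + rr + e), so c·(1 − m) = m·(rr + e) − 1.
Hence c = [m·(rr + e) − 1]/(1 − m) = [2.37 × (0.166 + 0.034) − 1] / (1 − 2.37) ≈ 0.383942.

38.39%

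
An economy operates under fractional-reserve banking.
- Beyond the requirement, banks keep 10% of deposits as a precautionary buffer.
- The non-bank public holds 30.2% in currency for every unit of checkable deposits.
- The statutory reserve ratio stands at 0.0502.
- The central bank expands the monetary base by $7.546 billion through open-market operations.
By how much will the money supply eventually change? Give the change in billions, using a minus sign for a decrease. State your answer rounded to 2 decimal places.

$21.73 billion

The money multiplier is m = (1 + c) / (rr + e + c) = (1 + 0.302) / (0.0502 + 0.1 + 0.302) ≈ 2.8793.
The purchase adds 7.546 billion of base, so ΔM = m × ΔMB = 2.8793 × (+7.546) ≈ 21.7272 billion.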